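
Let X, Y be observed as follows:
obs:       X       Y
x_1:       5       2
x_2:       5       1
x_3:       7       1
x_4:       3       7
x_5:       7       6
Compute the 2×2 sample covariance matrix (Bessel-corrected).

Step 1 — column means:
  mean(X) = (5 + 5 + 7 + 3 + 7) / 5 = 27/5 = 5.4
  mean(Y) = (2 + 1 + 1 + 7 + 6) / 5 = 17/5 = 3.4

Step 2 — sample covariance S[i,j] = (1/(n-1)) · Σ_k (x_{k,i} - mean_i) · (x_{k,j} - mean_j), with n-1 = 4.
  S[X,X] = ((-0.4)·(-0.4) + (-0.4)·(-0.4) + (1.6)·(1.6) + (-2.4)·(-2.4) + (1.6)·(1.6)) / 4 = 11.2/4 = 2.8
  S[X,Y] = ((-0.4)·(-1.4) + (-0.4)·(-2.4) + (1.6)·(-2.4) + (-2.4)·(3.6) + (1.6)·(2.6)) / 4 = -6.8/4 = -1.7
  S[Y,Y] = ((-1.4)·(-1.4) + (-2.4)·(-2.4) + (-2.4)·(-2.4) + (3.6)·(3.6) + (2.6)·(2.6)) / 4 = 33.2/4 = 8.3

S is symmetric (S[j,i] = S[i,j]). Assembling:

S = [[2.8, -1.7],
 [-1.7, 8.3]]


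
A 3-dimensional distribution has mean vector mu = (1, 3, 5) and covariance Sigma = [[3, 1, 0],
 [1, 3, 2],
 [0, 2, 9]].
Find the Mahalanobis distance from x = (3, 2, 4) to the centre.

Step 1 — centre the observation: (x - mu) = (2, -1, -1).

Step 2 — invert Sigma (cofactor / det for 3×3, or solve directly):
  Sigma^{-1} = [[0.3833, -0.15, 0.0333],
 [-0.15, 0.45, -0.1],
 [0.0333, -0.1, 0.1333]].

Step 3 — form the quadratic (x - mu)^T · Sigma^{-1} · (x - mu):
  Sigma^{-1} · (x - mu) = (0.8833, -0.65, 0.0333).
  (x - mu)^T · [Sigma^{-1} · (x - mu)] = (2)·(0.8833) + (-1)·(-0.65) + (-1)·(0.0333) = 2.3833.

Step 4 — take square root: d = √(2.3833) ≈ 1.5438.

d(x, mu) = √(2.3833) ≈ 1.5438


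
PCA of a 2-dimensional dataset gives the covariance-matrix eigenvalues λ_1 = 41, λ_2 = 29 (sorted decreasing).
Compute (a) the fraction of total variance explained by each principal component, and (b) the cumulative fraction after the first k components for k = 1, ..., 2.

Step 1 — total variance = trace(Sigma) = Σ λ_i = 41 + 29 = 70.

Step 2 — fraction explained by component i = λ_i / Σ λ:
  PC1: 41/70 = 0.5857
  PC2: 29/70 = 0.4143

Step 3 — cumulative fraction after k components = (λ_1 + ... + λ_k) / Σ λ:
  k = 1: 41/70 = 0.5857
  k = 2: (41 + 29)/70 = 70/70 = 1

Summary (fraction, with percent):

explained: PC1 0.5857 (58.57%), PC2 0.4143 (41.43%);  cumulative: 0.5857, 1


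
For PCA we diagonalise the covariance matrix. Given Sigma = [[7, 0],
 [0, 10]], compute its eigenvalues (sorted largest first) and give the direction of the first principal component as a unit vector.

Step 1 — characteristic polynomial of 2×2 Sigma:
  det(Sigma - λI) = λ² - trace · λ + det = 0.
  trace = 7 + 10 = 17, det = 7·10 - (0)² = 70.
Step 2 — discriminant:
  Δ = trace² - 4·det = 289 - 280 = 9.
Step 3 — eigenvalues:
  λ = (trace ± √Δ)/2 = (17 ± 3)/2,
  λ_1 = 10,  λ_2 = 7.

Step 4 — unit eigenvector for λ_1: Sigma is diagonal, so its eigenvectors are the coordinate axes. λ_1 = 10 is the diagonal entry on the second coordinate axis, hence
  v_1 = (0, 1) (||v_1|| = 1).

λ_1 = 10,  λ_2 = 7;  v_1 ≈ (0, 1)


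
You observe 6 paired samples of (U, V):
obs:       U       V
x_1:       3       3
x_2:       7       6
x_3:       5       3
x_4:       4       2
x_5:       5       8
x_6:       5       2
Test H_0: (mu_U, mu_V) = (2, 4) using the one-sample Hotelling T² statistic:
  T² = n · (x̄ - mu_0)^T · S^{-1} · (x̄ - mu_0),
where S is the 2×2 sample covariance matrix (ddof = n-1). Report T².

Step 1 — sample mean vector:
  mean(U) = (3 + 7 + 5 + 4 + 5 + 5) / 6 = 29/6 = 4.8333
  mean(V) = (3 + 6 + 3 + 2 + 8 + 2) / 6 = 24/6 = 4
  x̄ = (4.8333, 4),  deviation x̄ - mu_0 = (4.8333, 4) - (2, 4) = (2.8333, 0).

Step 2 — sample covariance matrix, S[i,j] = (1/(n-1)) · Σ_k (x_{k,i} - mean_i) · (x_{k,j} - mean_j), divisor n-1 = 5:
  S[U,U] = ((-1.8333)·(-1.8333) + (2.1667)·(2.1667) + (0.1667)·(0.1667) + (-0.8333)·(-0.8333) + (0.1667)·(0.1667) + (0.1667)·(0.1667)) / 5 = 8.8333/5 = 1.7667
  S[U,V] = ((-1.8333)·(-1) + (2.1667)·(2) + (0.1667)·(-1) + (-0.8333)·(-2) + (0.1667)·(4) + (0.1667)·(-2)) / 5 = 8/5 = 1.6
  S[V,V] = ((-1)·(-1) + (2)·(2) + (-1)·(-1) + (-2)·(-2) + (4)·(4) + (-2)·(-2)) / 5 = 30/5 = 6
  S = [[1.7667, 1.6],
 [1.6, 6]].

Step 3 — invert S. det(S) = 1.7667·6 - (1.6)² = 8.04.
  S^{-1} = (1/det) · [[d, -b], [-b, a]] = [[0.7463, -0.199],
 [-0.199, 0.2197]].

Step 4 — quadratic form (x̄ - mu_0)^T · S^{-1} · (x̄ - mu_0):
  S^{-1} · (x̄ - mu_0) = (2.1144, -0.5638),
  (x̄ - mu_0)^T · [...] = (2.8333)·(2.1144) + (0)·(-0.5638) = 5.9909.

Step 5 — scale by n: T² = 6 · 5.9909 = 35.9453.

T² ≈ 35.9453


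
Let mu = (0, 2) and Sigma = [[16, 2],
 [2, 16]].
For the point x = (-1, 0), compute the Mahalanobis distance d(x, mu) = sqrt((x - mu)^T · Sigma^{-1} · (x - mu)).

Step 1 — centre the observation: (x - mu) = (-1, -2).

Step 2 — invert Sigma. det(Sigma) = 16·16 - (2)² = 252.
  Sigma^{-1} = (1/det) · [[d, -b], [-b, a]] = [[0.0635, -0.0079],
 [-0.0079, 0.0635]].

Step 3 — form the quadratic (x - mu)^T · Sigma^{-1} · (x - mu):
  Sigma^{-1} · (x - mu) = (-0.0476, -0.119).
  (x - mu)^T · [Sigma^{-1} · (x - mu)] = (-1)·(-0.0476) + (-2)·(-0.119) = 0.2857.

Step 4 — take square root: d = √(0.2857) ≈ 0.5345.

d(x, mu) = √(0.2857) ≈ 0.5345


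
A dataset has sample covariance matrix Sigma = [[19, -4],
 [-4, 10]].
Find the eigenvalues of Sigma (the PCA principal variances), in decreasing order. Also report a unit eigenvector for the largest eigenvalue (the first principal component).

Step 1 — characteristic polynomial of 2×2 Sigma:
  det(Sigma - λI) = λ² - trace · λ + det = 0.
  trace = 19 + 10 = 29, det = 19·10 - (-4)² = 174.
Step 2 — discriminant:
  Δ = trace² - 4·det = 841 - 696 = 145.
Step 3 — eigenvalues:
  λ = (trace ± √Δ)/2 = (29 ± 12.0416)/2,
  λ_1 = 20.5208,  λ_2 = 8.4792.

Step 4 — unit eigenvector for λ_1: solve (Sigma - λ_1 I)v = 0. First row:
  (19 - 20.5208)·v_x + (-4)·v_y = 0, i.e. (-1.5208)·v_x + (-4)·v_y = 0,
  so v ∝ (b, λ_1 - a) = (-4, 1.5208); multiply by -1 so the first entry is positive: u = (4, -1.5208).
  ||u|| = √((4)² + (-1.5208)²) = √(18.3128) ≈ 4.2793,
  v_1 = u/||u|| ≈ (0.9347, -0.3554) (||v_1|| = 1).

λ_1 = 20.5208,  λ_2 = 8.4792;  v_1 ≈ (0.9347, -0.3554)


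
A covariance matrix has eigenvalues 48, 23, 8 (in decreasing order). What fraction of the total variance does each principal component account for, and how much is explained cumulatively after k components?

Step 1 — total variance = trace(Sigma) = Σ λ_i = 48 + 23 + 8 = 79.

Step 2 — fraction explained by component i = λ_i / Σ λ:
  PC1: 48/79 = 0.6076
  PC2: 23/79 = 0.2911
  PC3: 8/79 = 0.1013

Step 3 — cumulative fraction after k components = (λ_1 + ... + λ_k) / Σ λ:
  k = 1: 48/79 = 0.6076
  k = 2: (48 + 23)/79 = 71/79 = 0.8987
  k = 3: (48 + 23 + 8)/79 = 79/79 = 1

Summary (fraction, with percent):

explained: PC1 0.6076 (60.76%), PC2 0.2911 (29.11%), PC3 0.1013 (10.13%);  cumulative: 0.6076, 0.8987, 1


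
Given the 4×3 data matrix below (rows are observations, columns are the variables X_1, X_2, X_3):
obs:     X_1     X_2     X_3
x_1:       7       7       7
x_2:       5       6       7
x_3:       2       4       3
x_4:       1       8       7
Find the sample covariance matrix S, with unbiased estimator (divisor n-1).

Step 1 — column means:
  mean(X_1) = (7 + 5 + 2 + 1) / 4 = 15/4 = 3.75
  mean(X_2) = (7 + 6 + 4 + 8) / 4 = 25/4 = 6.25
  mean(X_3) = (7 + 7 + 3 + 7) / 4 = 24/4 = 6

Step 2 — sample covariance S[i,j] = (1/(n-1)) · Σ_k (x_{k,i} - mean_i) · (x_{k,j} - mean_j), with n-1 = 3.
  S[X_1,X_1] = ((3.25)·(3.25) + (1.25)·(1.25) + (-1.75)·(-1.75) + (-2.75)·(-2.75)) / 3 = 22.75/3 = 7.5833
  S[X_1,X_2] = ((3.25)·(0.75) + (1.25)·(-0.25) + (-1.75)·(-2.25) + (-2.75)·(1.75)) / 3 = 1.25/3 = 0.4167
  S[X_1,X_3] = ((3.25)·(1) + (1.25)·(1) + (-1.75)·(-3) + (-2.75)·(1)) / 3 = 7/3 = 2.3333
  S[X_2,X_2] = ((0.75)·(0.75) + (-0.25)·(-0.25) + (-2.25)·(-2.25) + (1.75)·(1.75)) / 3 = 8.75/3 = 2.9167
  S[X_2,X_3] = ((0.75)·(1) + (-0.25)·(1) + (-2.25)·(-3) + (1.75)·(1)) / 3 = 9/3 = 3
  S[X_3,X_3] = ((1)·(1) + (1)·(1) + (-3)·(-3) + (1)·(1)) / 3 = 12/3 = 4

S is symmetric (S[j,i] = S[i,j]). Assembling:

S = [[7.5833, 0.4167, 2.3333],
 [0.4167, 2.9167, 3],
 [2.3333, 3, 4]]


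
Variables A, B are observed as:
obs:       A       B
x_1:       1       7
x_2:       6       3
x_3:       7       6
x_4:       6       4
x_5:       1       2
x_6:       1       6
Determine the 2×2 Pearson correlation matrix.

Step 1 — column means:
  mean(A) = (1 + 6 + 7 + 6 + 1 + 1) / 6 = 22/6 = 3.6667
  mean(B) = (7 + 3 + 6 + 4 + 2 + 6) / 6 = 28/6 = 4.6667

Step 2 — sample variances and covariances s[i,j] = (1/(n-1)) · Σ_k (x_{k,i} - mean_i) · (x_{k,j} - mean_j), with n-1 = 5:
  s[A,A] = ((-2.6667)·(-2.6667) + (2.3333)·(2.3333) + (3.3333)·(3.3333) + (2.3333)·(2.3333) + (-2.6667)·(-2.6667) + (-2.6667)·(-2.6667)) / 5 = 43.3333/5 = 8.6667
  s[A,B] = ((-2.6667)·(2.3333) + (2.3333)·(-1.6667) + (3.3333)·(1.3333) + (2.3333)·(-0.6667) + (-2.6667)·(-2.6667) + (-2.6667)·(1.3333)) / 5 = -3.6667/5 = -0.7333
  s[B,B] = ((2.3333)·(2.3333) + (-1.6667)·(-1.6667) + (1.3333)·(1.3333) + (-0.6667)·(-0.6667) + (-2.6667)·(-2.6667) + (1.3333)·(1.3333)) / 5 = 19.3333/5 = 3.8667
  Sample standard deviations s_i = √(s[i,i]):
  s(A) = √(8.6667) = 2.9439
  s(B) = √(3.8667) = 1.9664

Step 3 — r_{ij} = s_{ij} / (s_i · s_j):
  r[A,A] = 1 (diagonal).
  r[A,B] = -0.7333 / (2.9439 · 1.9664) = -0.7333 / 5.7889 = -0.1267
  r[B,B] = 1 (diagonal).

R is symmetric with unit diagonal. Assembling:

R = [[1, -0.1267],
 [-0.1267, 1]]


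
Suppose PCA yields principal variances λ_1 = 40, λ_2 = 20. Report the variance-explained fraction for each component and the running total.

Step 1 — total variance = trace(Sigma) = Σ λ_i = 40 + 20 = 60.

Step 2 — fraction explained by component i = λ_i / Σ λ:
  PC1: 40/60 = 0.6667
  PC2: 20/60 = 0.3333

Step 3 — cumulative fraction after k components = (λ_1 + ... + λ_k) / Σ λ:
  k = 1: 40/60 = 0.6667
  k = 2: (40 + 20)/60 = 60/60 = 1

Summary (fraction, with percent):

explained: PC1 0.6667 (66.67%), PC2 0.3333 (33.33%);  cumulative: 0.6667, 1


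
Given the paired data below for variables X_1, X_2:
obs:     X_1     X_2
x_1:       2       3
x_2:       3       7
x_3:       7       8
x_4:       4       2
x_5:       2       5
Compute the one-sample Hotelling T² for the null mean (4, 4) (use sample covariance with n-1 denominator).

Step 1 — sample mean vector:
  mean(X_1) = (2 + 3 + 7 + 4 + 2) / 5 = 18/5 = 3.6
  mean(X_2) = (3 + 7 + 8 + 2 + 5) / 5 = 25/5 = 5
  x̄ = (3.6, 5),  deviation x̄ - mu_0 = (3.6, 5) - (4, 4) = (-0.4, 1).

Step 2 — sample covariance matrix, S[i,j] = (1/(n-1)) · Σ_k (x_{k,i} - mean_i) · (x_{k,j} - mean_j), divisor n-1 = 4:
  S[X_1,X_1] = ((-1.6)·(-1.6) + (-0.6)·(-0.6) + (3.4)·(3.4) + (0.4)·(0.4) + (-1.6)·(-1.6)) / 4 = 17.2/4 = 4.3
  S[X_1,X_2] = ((-1.6)·(-2) + (-0.6)·(2) + (3.4)·(3) + (0.4)·(-3) + (-1.6)·(0)) / 4 = 11/4 = 2.75
  S[X_2,X_2] = ((-2)·(-2) + (2)·(2) + (3)·(3) + (-3)·(-3) + (0)·(0)) / 4 = 26/4 = 6.5
  S = [[4.3, 2.75],
 [2.75, 6.5]].

Step 3 — invert S. det(S) = 4.3·6.5 - (2.75)² = 20.3875.
  S^{-1} = (1/det) · [[d, -b], [-b, a]] = [[0.3188, -0.1349],
 [-0.1349, 0.2109]].

Step 4 — quadratic form (x̄ - mu_0)^T · S^{-1} · (x̄ - mu_0):
  S^{-1} · (x̄ - mu_0) = (-0.2624, 0.2649),
  (x̄ - mu_0)^T · [...] = (-0.4)·(-0.2624) + (1)·(0.2649) = 0.3698.

Step 5 — scale by n: T² = 5 · 0.3698 = 1.8492.

T² ≈ 1.8492


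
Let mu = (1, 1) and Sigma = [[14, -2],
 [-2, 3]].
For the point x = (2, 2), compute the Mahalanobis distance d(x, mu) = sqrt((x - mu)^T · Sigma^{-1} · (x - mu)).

Step 1 — centre the observation: (x - mu) = (1, 1).

Step 2 — invert Sigma. det(Sigma) = 14·3 - (-2)² = 38.
  Sigma^{-1} = (1/det) · [[d, -b], [-b, a]] = [[0.0789, 0.0526],
 [0.0526, 0.3684]].

Step 3 — form the quadratic (x - mu)^T · Sigma^{-1} · (x - mu):
  Sigma^{-1} · (x - mu) = (0.1316, 0.4211).
  (x - mu)^T · [Sigma^{-1} · (x - mu)] = (1)·(0.1316) + (1)·(0.4211) = 0.5526.

Step 4 — take square root: d = √(0.5526) ≈ 0.7434.

d(x, mu) = √(0.5526) ≈ 0.7434


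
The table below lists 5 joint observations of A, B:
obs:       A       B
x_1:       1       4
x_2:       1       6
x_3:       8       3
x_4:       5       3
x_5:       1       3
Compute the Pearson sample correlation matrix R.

Step 1 — column means:
  mean(A) = (1 + 1 + 8 + 5 + 1) / 5 = 16/5 = 3.2
  mean(B) = (4 + 6 + 3 + 3 + 3) / 5 = 19/5 = 3.8

Step 2 — sample variances and covariances s[i,j] = (1/(n-1)) · Σ_k (x_{k,i} - mean_i) · (x_{k,j} - mean_j), with n-1 = 4:
  s[A,A] = ((-2.2)·(-2.2) + (-2.2)·(-2.2) + (4.8)·(4.8) + (1.8)·(1.8) + (-2.2)·(-2.2)) / 4 = 40.8/4 = 10.2
  s[A,B] = ((-2.2)·(0.2) + (-2.2)·(2.2) + (4.8)·(-0.8) + (1.8)·(-0.8) + (-2.2)·(-0.8)) / 4 = -8.8/4 = -2.2
  s[B,B] = ((0.2)·(0.2) + (2.2)·(2.2) + (-0.8)·(-0.8) + (-0.8)·(-0.8) + (-0.8)·(-0.8)) / 4 = 6.8/4 = 1.7
  Sample standard deviations s_i = √(s[i,i]):
  s(A) = √(10.2) = 3.1937
  s(B) = √(1.7) = 1.3038

Step 3 — r_{ij} = s_{ij} / (s_i · s_j):
  r[A,A] = 1 (diagonal).
  r[A,B] = -2.2 / (3.1937 · 1.3038) = -2.2 / 4.1641 = -0.5283
  r[B,B] = 1 (diagonal).

R is symmetric with unit diagonal. Assembling:

R = [[1, -0.5283],
 [-0.5283, 1]]


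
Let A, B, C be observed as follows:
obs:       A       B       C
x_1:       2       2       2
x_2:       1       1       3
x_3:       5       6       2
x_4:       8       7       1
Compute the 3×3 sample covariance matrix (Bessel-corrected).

Step 1 — column means:
  mean(A) = (2 + 1 + 5 + 8) / 4 = 16/4 = 4
  mean(B) = (2 + 1 + 6 + 7) / 4 = 16/4 = 4
  mean(C) = (2 + 3 + 2 + 1) / 4 = 8/4 = 2

Step 2 — sample covariance S[i,j] = (1/(n-1)) · Σ_k (x_{k,i} - mean_i) · (x_{k,j} - mean_j), with n-1 = 3.
  S[A,A] = ((-2)·(-2) + (-3)·(-3) + (1)·(1) + (4)·(4)) / 3 = 30/3 = 10
  S[A,B] = ((-2)·(-2) + (-3)·(-3) + (1)·(2) + (4)·(3)) / 3 = 27/3 = 9
  S[A,C] = ((-2)·(0) + (-3)·(1) + (1)·(0) + (4)·(-1)) / 3 = -7/3 = -2.3333
  S[B,B] = ((-2)·(-2) + (-3)·(-3) + (2)·(2) + (3)·(3)) / 3 = 26/3 = 8.6667
  S[B,C] = ((-2)·(0) + (-3)·(1) + (2)·(0) + (3)·(-1)) / 3 = -6/3 = -2
  S[C,C] = ((0)·(0) + (1)·(1) + (0)·(0) + (-1)·(-1)) / 3 = 2/3 = 0.6667

S is symmetric (S[j,i] = S[i,j]). Assembling:

S = [[10, 9, -2.3333],
 [9, 8.6667, -2],
 [-2.3333, -2, 0.6667]]


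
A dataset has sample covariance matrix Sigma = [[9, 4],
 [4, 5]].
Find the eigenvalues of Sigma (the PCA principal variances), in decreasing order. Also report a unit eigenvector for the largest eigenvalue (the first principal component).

Step 1 — characteristic polynomial of 2×2 Sigma:
  det(Sigma - λI) = λ² - trace · λ + det = 0.
  trace = 9 + 5 = 14, det = 9·5 - (4)² = 29.
Step 2 — discriminant:
  Δ = trace² - 4·det = 196 - 116 = 80.
Step 3 — eigenvalues:
  λ = (trace ± √Δ)/2 = (14 ± 8.9443)/2,
  λ_1 = 11.4721,  λ_2 = 2.5279.

Step 4 — unit eigenvector for λ_1: solve (Sigma - λ_1 I)v = 0. First row:
  (9 - 11.4721)·v_x + (4)·v_y = 0, i.e. (-2.4721)·v_x + (4)·v_y = 0,
  so v ∝ (b, λ_1 - a) = (4, 2.4721) = u.
  ||u|| = √((4)² + (2.4721)²) = √(22.1115) ≈ 4.7023,
  v_1 = u/||u|| ≈ (0.8507, 0.5257) (||v_1|| = 1).

λ_1 = 11.4721,  λ_2 = 2.5279;  v_1 ≈ (0.8507, 0.5257)


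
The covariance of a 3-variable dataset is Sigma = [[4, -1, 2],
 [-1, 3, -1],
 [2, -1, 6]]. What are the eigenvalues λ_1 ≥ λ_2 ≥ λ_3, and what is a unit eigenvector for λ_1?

Step 1 — characteristic polynomial p(λ) = det(λI - Sigma) = λ³ - tr·λ² + c_1·λ - det, where tr = trace, c_1 = sum of the principal 2×2 minors, det = det(Sigma):
  tr = 4 + 3 + 6 = 13,
  c_1 = (4·3 - (-1)²) + (4·6 - (2)²) + (3·6 - (-1)²) = 11 + 20 + 17 = 48,
  det = 4·(3·6 - (-1)²) - (-1)·((-1)·6 - (-1)·(2)) + (2)·((-1)·(-1) - 3·(2)) = 4·(17) - (-1)·(-4) + (2)·(-5) = 54.
  So p(λ) = λ³ - 13λ² + 48λ - 54.
Step 2 — look for an integer root (rational root theorem: any rational root is an integer divisor of 54). Testing λ = 3:
  p(3) = 27 - 117 + 144 - 54 = 0  ✓
  Dividing out (λ - 3): p(λ) = (λ - 3)(λ² - 10λ + 18).
Step 3 — remaining eigenvalues from the quadratic λ² - 10λ + 18 = 0:
  Δ = 10² - 4·18 = 100 - 72 = 28,  λ = (10 ± √28)/2 = (10 ± 5.2915)/2 ≈ 7.6458 or 2.3542.
  Sorted: λ_1 = 7.6458,  λ_2 = 3,  λ_3 = 2.3542  (check: sum = 13 = tr ✓).

Step 4 — unit eigenvector for λ_1 ≈ 7.6458: v spans the null space of (Sigma - λ_1 I), whose rows are
  r_1 = (-3.6458, -1, 2),  r_2 = (-1, -4.6458, -1),  r_3 = (2, -1, -1.6458).
  v is orthogonal to every row, so take v ∝ r_1 × r_2 = ((-1)·(-1) - (2)·(-4.6458), (2)·(-1) - (-3.6458)·(-1), (-3.6458)·(-4.6458) - (-1)·(-1)) ≈ (10.2915, -5.6458, 15.9373).
  Let u = (10.2915, -5.6458, 15.9373).
  ||u|| = √((10.2915)² + (-5.6458)² + (15.9373)²) = √(391.7856) ≈ 19.7936,  v_1 = u/||u|| ≈ (0.5199, -0.2852, 0.8052) (||v_1|| = 1).

λ_1 = 7.6458,  λ_2 = 3,  λ_3 = 2.3542;  v_1 ≈ (0.5199, -0.2852, 0.8052)


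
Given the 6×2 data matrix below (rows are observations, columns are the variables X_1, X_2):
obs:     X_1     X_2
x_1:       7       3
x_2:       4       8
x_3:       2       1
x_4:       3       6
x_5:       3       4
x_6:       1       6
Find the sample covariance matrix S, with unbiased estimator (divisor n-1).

Step 1 — column means:
  mean(X_1) = (7 + 4 + 2 + 3 + 3 + 1) / 6 = 20/6 = 3.3333
  mean(X_2) = (3 + 8 + 1 + 6 + 4 + 6) / 6 = 28/6 = 4.6667

Step 2 — sample covariance S[i,j] = (1/(n-1)) · Σ_k (x_{k,i} - mean_i) · (x_{k,j} - mean_j), with n-1 = 5.
  S[X_1,X_1] = ((3.6667)·(3.6667) + (0.6667)·(0.6667) + (-1.3333)·(-1.3333) + (-0.3333)·(-0.3333) + (-0.3333)·(-0.3333) + (-2.3333)·(-2.3333)) / 5 = 21.3333/5 = 4.2667
  S[X_1,X_2] = ((3.6667)·(-1.6667) + (0.6667)·(3.3333) + (-1.3333)·(-3.6667) + (-0.3333)·(1.3333) + (-0.3333)·(-0.6667) + (-2.3333)·(1.3333)) / 5 = -2.3333/5 = -0.4667
  S[X_2,X_2] = ((-1.6667)·(-1.6667) + (3.3333)·(3.3333) + (-3.6667)·(-3.6667) + (1.3333)·(1.3333) + (-0.6667)·(-0.6667) + (1.3333)·(1.3333)) / 5 = 31.3333/5 = 6.2667

S is symmetric (S[j,i] = S[i,j]). Assembling:

S = [[4.2667, -0.4667],
 [-0.4667, 6.2667]]


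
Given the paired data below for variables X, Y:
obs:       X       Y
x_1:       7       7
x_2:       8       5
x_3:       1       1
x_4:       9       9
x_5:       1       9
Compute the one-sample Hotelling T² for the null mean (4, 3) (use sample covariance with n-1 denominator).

Step 1 — sample mean vector:
  mean(X) = (7 + 8 + 1 + 9 + 1) / 5 = 26/5 = 5.2
  mean(Y) = (7 + 5 + 1 + 9 + 9) / 5 = 31/5 = 6.2
  x̄ = (5.2, 6.2),  deviation x̄ - mu_0 = (5.2, 6.2) - (4, 3) = (1.2, 3.2).

Step 2 — sample covariance matrix, S[i,j] = (1/(n-1)) · Σ_k (x_{k,i} - mean_i) · (x_{k,j} - mean_j), divisor n-1 = 4:
  S[X,X] = ((1.8)·(1.8) + (2.8)·(2.8) + (-4.2)·(-4.2) + (3.8)·(3.8) + (-4.2)·(-4.2)) / 4 = 60.8/4 = 15.2
  S[X,Y] = ((1.8)·(0.8) + (2.8)·(-1.2) + (-4.2)·(-5.2) + (3.8)·(2.8) + (-4.2)·(2.8)) / 4 = 18.8/4 = 4.7
  S[Y,Y] = ((0.8)·(0.8) + (-1.2)·(-1.2) + (-5.2)·(-5.2) + (2.8)·(2.8) + (2.8)·(2.8)) / 4 = 44.8/4 = 11.2
  S = [[15.2, 4.7],
 [4.7, 11.2]].

Step 3 — invert S. det(S) = 15.2·11.2 - (4.7)² = 148.15.
  S^{-1} = (1/det) · [[d, -b], [-b, a]] = [[0.0756, -0.0317],
 [-0.0317, 0.1026]].

Step 4 — quadratic form (x̄ - mu_0)^T · S^{-1} · (x̄ - mu_0):
  S^{-1} · (x̄ - mu_0) = (-0.0108, 0.2902),
  (x̄ - mu_0)^T · [...] = (1.2)·(-0.0108) + (3.2)·(0.2902) = 0.9158.

Step 5 — scale by n: T² = 5 · 0.9158 = 4.5791.

T² ≈ 4.5791


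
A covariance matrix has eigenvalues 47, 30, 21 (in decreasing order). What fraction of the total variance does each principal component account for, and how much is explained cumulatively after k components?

Step 1 — total variance = trace(Sigma) = Σ λ_i = 47 + 30 + 21 = 98.

Step 2 — fraction explained by component i = λ_i / Σ λ:
  PC1: 47/98 = 0.4796
  PC2: 30/98 = 0.3061
  PC3: 21/98 = 0.2143

Step 3 — cumulative fraction after k components = (λ_1 + ... + λ_k) / Σ λ:
  k = 1: 47/98 = 0.4796
  k = 2: (47 + 30)/98 = 77/98 = 0.7857
  k = 3: (47 + 30 + 21)/98 = 98/98 = 1

Summary (fraction, with percent):

explained: PC1 0.4796 (47.96%), PC2 0.3061 (30.61%), PC3 0.2143 (21.43%);  cumulative: 0.4796, 0.7857, 1


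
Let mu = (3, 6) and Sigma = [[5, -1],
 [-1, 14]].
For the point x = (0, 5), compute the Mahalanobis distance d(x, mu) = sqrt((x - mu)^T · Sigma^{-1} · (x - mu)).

Step 1 — centre the observation: (x - mu) = (-3, -1).

Step 2 — invert Sigma. det(Sigma) = 5·14 - (-1)² = 69.
  Sigma^{-1} = (1/det) · [[d, -b], [-b, a]] = [[0.2029, 0.0145],
 [0.0145, 0.0725]].

Step 3 — form the quadratic (x - mu)^T · Sigma^{-1} · (x - mu):
  Sigma^{-1} · (x - mu) = (-0.6232, -0.1159).
  (x - mu)^T · [Sigma^{-1} · (x - mu)] = (-3)·(-0.6232) + (-1)·(-0.1159) = 1.9855.

Step 4 — take square root: d = √(1.9855) ≈ 1.4091.

d(x, mu) = √(1.9855) ≈ 1.4091


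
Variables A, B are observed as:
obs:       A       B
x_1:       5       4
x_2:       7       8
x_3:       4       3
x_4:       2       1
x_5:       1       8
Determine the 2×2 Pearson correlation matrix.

Step 1 — column means:
  mean(A) = (5 + 7 + 4 + 2 + 1) / 5 = 19/5 = 3.8
  mean(B) = (4 + 8 + 3 + 1 + 8) / 5 = 24/5 = 4.8

Step 2 — sample variances and covariances s[i,j] = (1/(n-1)) · Σ_k (x_{k,i} - mean_i) · (x_{k,j} - mean_j), with n-1 = 4:
  s[A,A] = ((1.2)·(1.2) + (3.2)·(3.2) + (0.2)·(0.2) + (-1.8)·(-1.8) + (-2.8)·(-2.8)) / 4 = 22.8/4 = 5.7
  s[A,B] = ((1.2)·(-0.8) + (3.2)·(3.2) + (0.2)·(-1.8) + (-1.8)·(-3.8) + (-2.8)·(3.2)) / 4 = 6.8/4 = 1.7
  s[B,B] = ((-0.8)·(-0.8) + (3.2)·(3.2) + (-1.8)·(-1.8) + (-3.8)·(-3.8) + (3.2)·(3.2)) / 4 = 38.8/4 = 9.7
  Sample standard deviations s_i = √(s[i,i]):
  s(A) = √(5.7) = 2.3875
  s(B) = √(9.7) = 3.1145

Step 3 — r_{ij} = s_{ij} / (s_i · s_j):
  r[A,A] = 1 (diagonal).
  r[A,B] = 1.7 / (2.3875 · 3.1145) = 1.7 / 7.4357 = 0.2286
  r[B,B] = 1 (diagonal).

R is symmetric with unit diagonal. Assembling:

R = [[1, 0.2286],
 [0.2286, 1]]


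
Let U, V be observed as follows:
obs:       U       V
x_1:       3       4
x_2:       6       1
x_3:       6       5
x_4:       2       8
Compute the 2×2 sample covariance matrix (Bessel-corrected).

Step 1 — column means:
  mean(U) = (3 + 6 + 6 + 2) / 4 = 17/4 = 4.25
  mean(V) = (4 + 1 + 5 + 8) / 4 = 18/4 = 4.5

Step 2 — sample covariance S[i,j] = (1/(n-1)) · Σ_k (x_{k,i} - mean_i) · (x_{k,j} - mean_j), with n-1 = 3.
  S[U,U] = ((-1.25)·(-1.25) + (1.75)·(1.75) + (1.75)·(1.75) + (-2.25)·(-2.25)) / 3 = 12.75/3 = 4.25
  S[U,V] = ((-1.25)·(-0.5) + (1.75)·(-3.5) + (1.75)·(0.5) + (-2.25)·(3.5)) / 3 = -12.5/3 = -4.1667
  S[V,V] = ((-0.5)·(-0.5) + (-3.5)·(-3.5) + (0.5)·(0.5) + (3.5)·(3.5)) / 3 = 25/3 = 8.3333

S is symmetric (S[j,i] = S[i,j]). Assembling:

S = [[4.25, -4.1667],
 [-4.1667, 8.3333]]


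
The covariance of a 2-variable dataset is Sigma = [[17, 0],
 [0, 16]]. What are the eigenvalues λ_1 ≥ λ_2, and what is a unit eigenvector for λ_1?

Step 1 — characteristic polynomial of 2×2 Sigma:
  det(Sigma - λI) = λ² - trace · λ + det = 0.
  trace = 17 + 16 = 33, det = 17·16 - (0)² = 272.
Step 2 — discriminant:
  Δ = trace² - 4·det = 1089 - 1088 = 1.
Step 3 — eigenvalues:
  λ = (trace ± √Δ)/2 = (33 ± 1)/2,
  λ_1 = 17,  λ_2 = 16.

Step 4 — unit eigenvector for λ_1: Sigma is diagonal, so its eigenvectors are the coordinate axes. λ_1 = 17 is the diagonal entry on the first coordinate axis, hence
  v_1 = (1, 0) (||v_1|| = 1).

λ_1 = 17,  λ_2 = 16;  v_1 ≈ (1, 0)


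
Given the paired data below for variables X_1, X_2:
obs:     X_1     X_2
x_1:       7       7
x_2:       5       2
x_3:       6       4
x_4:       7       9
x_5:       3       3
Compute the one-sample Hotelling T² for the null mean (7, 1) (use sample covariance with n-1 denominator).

Step 1 — sample mean vector:
  mean(X_1) = (7 + 5 + 6 + 7 + 3) / 5 = 28/5 = 5.6
  mean(X_2) = (7 + 2 + 4 + 9 + 3) / 5 = 25/5 = 5
  x̄ = (5.6, 5),  deviation x̄ - mu_0 = (5.6, 5) - (7, 1) = (-1.4, 4).

Step 2 — sample covariance matrix, S[i,j] = (1/(n-1)) · Σ_k (x_{k,i} - mean_i) · (x_{k,j} - mean_j), divisor n-1 = 4:
  S[X_1,X_1] = ((1.4)·(1.4) + (-0.6)·(-0.6) + (0.4)·(0.4) + (1.4)·(1.4) + (-2.6)·(-2.6)) / 4 = 11.2/4 = 2.8
  S[X_1,X_2] = ((1.4)·(2) + (-0.6)·(-3) + (0.4)·(-1) + (1.4)·(4) + (-2.6)·(-2)) / 4 = 15/4 = 3.75
  S[X_2,X_2] = ((2)·(2) + (-3)·(-3) + (-1)·(-1) + (4)·(4) + (-2)·(-2)) / 4 = 34/4 = 8.5
  S = [[2.8, 3.75],
 [3.75, 8.5]].

Step 3 — invert S. det(S) = 2.8·8.5 - (3.75)² = 9.7375.
  S^{-1} = (1/det) · [[d, -b], [-b, a]] = [[0.8729, -0.3851],
 [-0.3851, 0.2875]].

Step 4 — quadratic form (x̄ - mu_0)^T · S^{-1} · (x̄ - mu_0):
  S^{-1} · (x̄ - mu_0) = (-2.7625, 1.6893),
  (x̄ - mu_0)^T · [...] = (-1.4)·(-2.7625) + (4)·(1.6893) = 10.6249.

Step 5 — scale by n: T² = 5 · 10.6249 = 53.1245.

T² ≈ 53.1245


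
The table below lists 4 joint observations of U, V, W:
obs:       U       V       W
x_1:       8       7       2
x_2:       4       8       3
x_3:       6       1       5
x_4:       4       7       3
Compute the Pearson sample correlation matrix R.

Step 1 — column means:
  mean(U) = (8 + 4 + 6 + 4) / 4 = 22/4 = 5.5
  mean(V) = (7 + 8 + 1 + 7) / 4 = 23/4 = 5.75
  mean(W) = (2 + 3 + 5 + 3) / 4 = 13/4 = 3.25

Step 2 — sample variances and covariances s[i,j] = (1/(n-1)) · Σ_k (x_{k,i} - mean_i) · (x_{k,j} - mean_j), with n-1 = 3:
  s[U,U] = ((2.5)·(2.5) + (-1.5)·(-1.5) + (0.5)·(0.5) + (-1.5)·(-1.5)) / 3 = 11/3 = 3.6667
  s[U,V] = ((2.5)·(1.25) + (-1.5)·(2.25) + (0.5)·(-4.75) + (-1.5)·(1.25)) / 3 = -4.5/3 = -1.5
  s[U,W] = ((2.5)·(-1.25) + (-1.5)·(-0.25) + (0.5)·(1.75) + (-1.5)·(-0.25)) / 3 = -1.5/3 = -0.5
  s[V,V] = ((1.25)·(1.25) + (2.25)·(2.25) + (-4.75)·(-4.75) + (1.25)·(1.25)) / 3 = 30.75/3 = 10.25
  s[V,W] = ((1.25)·(-1.25) + (2.25)·(-0.25) + (-4.75)·(1.75) + (1.25)·(-0.25)) / 3 = -10.75/3 = -3.5833
  s[W,W] = ((-1.25)·(-1.25) + (-0.25)·(-0.25) + (1.75)·(1.75) + (-0.25)·(-0.25)) / 3 = 4.75/3 = 1.5833
  Sample standard deviations s_i = √(s[i,i]):
  s(U) = √(3.6667) = 1.9149
  s(V) = √(10.25) = 3.2016
  s(W) = √(1.5833) = 1.2583

Step 3 — r_{ij} = s_{ij} / (s_i · s_j):
  r[U,U] = 1 (diagonal).
  r[U,V] = -1.5 / (1.9149 · 3.2016) = -1.5 / 6.1305 = -0.2447
  r[U,W] = -0.5 / (1.9149 · 1.2583) = -0.5 / 2.4095 = -0.2075
  r[V,V] = 1 (diagonal).
  r[V,W] = -3.5833 / (3.2016 · 1.2583) = -3.5833 / 4.0285 = -0.8895
  r[W,W] = 1 (diagonal).

R is symmetric with unit diagonal. Assembling:

R = [[1, -0.2447, -0.2075],
 [-0.2447, 1, -0.8895],
 [-0.2075, -0.8895, 1]]


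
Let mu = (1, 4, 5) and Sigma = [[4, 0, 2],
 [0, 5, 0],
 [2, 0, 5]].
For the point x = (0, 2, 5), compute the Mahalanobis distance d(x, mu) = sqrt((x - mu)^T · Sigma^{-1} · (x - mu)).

Step 1 — centre the observation: (x - mu) = (-1, -2, 0).

Step 2 — invert Sigma (cofactor / det for 3×3, or solve directly):
  Sigma^{-1} = [[0.3125, 0, -0.125],
 [0, 0.2, 0],
 [-0.125, 0, 0.25]].

Step 3 — form the quadratic (x - mu)^T · Sigma^{-1} · (x - mu):
  Sigma^{-1} · (x - mu) = (-0.3125, -0.4, 0.125).
  (x - mu)^T · [Sigma^{-1} · (x - mu)] = (-1)·(-0.3125) + (-2)·(-0.4) + (0)·(0.125) = 1.1125.

Step 4 — take square root: d = √(1.1125) ≈ 1.0548.

d(x, mu) = √(1.1125) ≈ 1.0548


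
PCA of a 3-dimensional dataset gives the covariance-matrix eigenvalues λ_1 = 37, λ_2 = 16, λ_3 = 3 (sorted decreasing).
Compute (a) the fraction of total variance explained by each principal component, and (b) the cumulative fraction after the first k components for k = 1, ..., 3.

Step 1 — total variance = trace(Sigma) = Σ λ_i = 37 + 16 + 3 = 56.

Step 2 — fraction explained by component i = λ_i / Σ λ:
  PC1: 37/56 = 0.6607
  PC2: 16/56 = 0.2857
  PC3: 3/56 = 0.0536

Step 3 — cumulative fraction after k components = (λ_1 + ... + λ_k) / Σ λ:
  k = 1: 37/56 = 0.6607
  k = 2: (37 + 16)/56 = 53/56 = 0.9464
  k = 3: (37 + 16 + 3)/56 = 56/56 = 1

Summary (fraction, with percent):

explained: PC1 0.6607 (66.07%), PC2 0.2857 (28.57%), PC3 0.0536 (5.36%);  cumulative: 0.6607, 0.9464, 1


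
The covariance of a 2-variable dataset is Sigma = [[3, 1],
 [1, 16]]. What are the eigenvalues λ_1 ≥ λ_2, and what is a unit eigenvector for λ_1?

Step 1 — characteristic polynomial of 2×2 Sigma:
  det(Sigma - λI) = λ² - trace · λ + det = 0.
  trace = 3 + 16 = 19, det = 3·16 - (1)² = 47.
Step 2 — discriminant:
  Δ = trace² - 4·det = 361 - 188 = 173.
Step 3 — eigenvalues:
  λ = (trace ± √Δ)/2 = (19 ± 13.1529)/2,
  λ_1 = 16.0765,  λ_2 = 2.9235.

Step 4 — unit eigenvector for λ_1: solve (Sigma - λ_1 I)v = 0. First row:
  (3 - 16.0765)·v_x + (1)·v_y = 0, i.e. (-13.0765)·v_x + (1)·v_y = 0,
  so v ∝ (b, λ_1 - a) = (1, 13.0765) = u.
  ||u|| = √((1)² + (13.0765)²) = √(171.9942) ≈ 13.1147,
  v_1 = u/||u|| ≈ (0.0763, 0.9971) (||v_1|| = 1).

λ_1 = 16.0765,  λ_2 = 2.9235;  v_1 ≈ (0.0763, 0.9971)


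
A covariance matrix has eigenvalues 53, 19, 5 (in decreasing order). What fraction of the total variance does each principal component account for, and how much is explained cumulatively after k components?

Step 1 — total variance = trace(Sigma) = Σ λ_i = 53 + 19 + 5 = 77.

Step 2 — fraction explained by component i = λ_i / Σ λ:
  PC1: 53/77 = 0.6883
  PC2: 19/77 = 0.2468
  PC3: 5/77 = 0.0649

Step 3 — cumulative fraction after k components = (λ_1 + ... + λ_k) / Σ λ:
  k = 1: 53/77 = 0.6883
  k = 2: (53 + 19)/77 = 72/77 = 0.9351
  k = 3: (53 + 19 + 5)/77 = 77/77 = 1

Summary (fraction, with percent):

explained: PC1 0.6883 (68.83%), PC2 0.2468 (24.68%), PC3 0.0649 (6.49%);  cumulative: 0.6883, 0.9351, 1


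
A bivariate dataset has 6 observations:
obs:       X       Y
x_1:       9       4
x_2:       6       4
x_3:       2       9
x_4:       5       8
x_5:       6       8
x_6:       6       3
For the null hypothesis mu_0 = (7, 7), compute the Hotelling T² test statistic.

Step 1 — sample mean vector:
  mean(X) = (9 + 6 + 2 + 5 + 6 + 6) / 6 = 34/6 = 5.6667
  mean(Y) = (4 + 4 + 9 + 8 + 8 + 3) / 6 = 36/6 = 6
  x̄ = (5.6667, 6),  deviation x̄ - mu_0 = (5.6667, 6) - (7, 7) = (-1.3333, -1).

Step 2 — sample covariance matrix, S[i,j] = (1/(n-1)) · Σ_k (x_{k,i} - mean_i) · (x_{k,j} - mean_j), divisor n-1 = 5:
  S[X,X] = ((3.3333)·(3.3333) + (0.3333)·(0.3333) + (-3.6667)·(-3.6667) + (-0.6667)·(-0.6667) + (0.3333)·(0.3333) + (0.3333)·(0.3333)) / 5 = 25.3333/5 = 5.0667
  S[X,Y] = ((3.3333)·(-2) + (0.3333)·(-2) + (-3.6667)·(3) + (-0.6667)·(2) + (0.3333)·(2) + (0.3333)·(-3)) / 5 = -20/5 = -4
  S[Y,Y] = ((-2)·(-2) + (-2)·(-2) + (3)·(3) + (2)·(2) + (2)·(2) + (-3)·(-3)) / 5 = 34/5 = 6.8
  S = [[5.0667, -4],
 [-4, 6.8]].

Step 3 — invert S. det(S) = 5.0667·6.8 - (-4)² = 18.4533.
  S^{-1} = (1/det) · [[d, -b], [-b, a]] = [[0.3685, 0.2168],
 [0.2168, 0.2746]].

Step 4 — quadratic form (x̄ - mu_0)^T · S^{-1} · (x̄ - mu_0):
  S^{-1} · (x̄ - mu_0) = (-0.7081, -0.5636),
  (x̄ - mu_0)^T · [...] = (-1.3333)·(-0.7081) + (-1)·(-0.5636) = 1.5077.

Step 5 — scale by n: T² = 6 · 1.5077 = 9.0462.

T² ≈ 9.0462


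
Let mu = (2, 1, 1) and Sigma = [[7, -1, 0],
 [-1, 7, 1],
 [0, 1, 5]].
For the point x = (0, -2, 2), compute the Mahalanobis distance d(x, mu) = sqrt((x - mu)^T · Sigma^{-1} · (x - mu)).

Step 1 — centre the observation: (x - mu) = (-2, -3, 1).

Step 2 — invert Sigma (cofactor / det for 3×3, or solve directly):
  Sigma^{-1} = [[0.1459, 0.0215, -0.0043],
 [0.0215, 0.1502, -0.03],
 [-0.0043, -0.03, 0.206]].

Step 3 — form the quadratic (x - mu)^T · Sigma^{-1} · (x - mu):
  Sigma^{-1} · (x - mu) = (-0.3605, -0.5236, 0.3047).
  (x - mu)^T · [Sigma^{-1} · (x - mu)] = (-2)·(-0.3605) + (-3)·(-0.5236) + (1)·(0.3047) = 2.5966.

Step 4 — take square root: d = √(2.5966) ≈ 1.6114.

d(x, mu) = √(2.5966) ≈ 1.6114


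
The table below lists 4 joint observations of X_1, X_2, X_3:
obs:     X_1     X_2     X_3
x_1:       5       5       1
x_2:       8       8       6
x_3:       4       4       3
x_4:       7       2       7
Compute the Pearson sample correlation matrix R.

Step 1 — column means:
  mean(X_1) = (5 + 8 + 4 + 7) / 4 = 24/4 = 6
  mean(X_2) = (5 + 8 + 4 + 2) / 4 = 19/4 = 4.75
  mean(X_3) = (1 + 6 + 3 + 7) / 4 = 17/4 = 4.25

Step 2 — sample variances and covariances s[i,j] = (1/(n-1)) · Σ_k (x_{k,i} - mean_i) · (x_{k,j} - mean_j), with n-1 = 3:
  s[X_1,X_1] = ((-1)·(-1) + (2)·(2) + (-2)·(-2) + (1)·(1)) / 3 = 10/3 = 3.3333
  s[X_1,X_2] = ((-1)·(0.25) + (2)·(3.25) + (-2)·(-0.75) + (1)·(-2.75)) / 3 = 5/3 = 1.6667
  s[X_1,X_3] = ((-1)·(-3.25) + (2)·(1.75) + (-2)·(-1.25) + (1)·(2.75)) / 3 = 12/3 = 4
  s[X_2,X_2] = ((0.25)·(0.25) + (3.25)·(3.25) + (-0.75)·(-0.75) + (-2.75)·(-2.75)) / 3 = 18.75/3 = 6.25
  s[X_2,X_3] = ((0.25)·(-3.25) + (3.25)·(1.75) + (-0.75)·(-1.25) + (-2.75)·(2.75)) / 3 = -1.75/3 = -0.5833
  s[X_3,X_3] = ((-3.25)·(-3.25) + (1.75)·(1.75) + (-1.25)·(-1.25) + (2.75)·(2.75)) / 3 = 22.75/3 = 7.5833
  Sample standard deviations s_i = √(s[i,i]):
  s(X_1) = √(3.3333) = 1.8257
  s(X_2) = √(6.25) = 2.5
  s(X_3) = √(7.5833) = 2.7538

Step 3 — r_{ij} = s_{ij} / (s_i · s_j):
  r[X_1,X_1] = 1 (diagonal).
  r[X_1,X_2] = 1.6667 / (1.8257 · 2.5) = 1.6667 / 4.5644 = 0.3651
  r[X_1,X_3] = 4 / (1.8257 · 2.7538) = 4 / 5.0277 = 0.7956
  r[X_2,X_2] = 1 (diagonal).
  r[X_2,X_3] = -0.5833 / (2.5 · 2.7538) = -0.5833 / 6.8845 = -0.0847
  r[X_3,X_3] = 1 (diagonal).

R is symmetric with unit diagonal. Assembling:

R = [[1, 0.3651, 0.7956],
 [0.3651, 1, -0.0847],
 [0.7956, -0.0847, 1]]


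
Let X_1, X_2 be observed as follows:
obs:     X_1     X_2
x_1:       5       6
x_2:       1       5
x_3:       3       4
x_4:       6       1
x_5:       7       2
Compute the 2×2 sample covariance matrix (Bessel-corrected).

Step 1 — column means:
  mean(X_1) = (5 + 1 + 3 + 6 + 7) / 5 = 22/5 = 4.4
  mean(X_2) = (6 + 5 + 4 + 1 + 2) / 5 = 18/5 = 3.6

Step 2 — sample covariance S[i,j] = (1/(n-1)) · Σ_k (x_{k,i} - mean_i) · (x_{k,j} - mean_j), with n-1 = 4.
  S[X_1,X_1] = ((0.6)·(0.6) + (-3.4)·(-3.4) + (-1.4)·(-1.4) + (1.6)·(1.6) + (2.6)·(2.6)) / 4 = 23.2/4 = 5.8
  S[X_1,X_2] = ((0.6)·(2.4) + (-3.4)·(1.4) + (-1.4)·(0.4) + (1.6)·(-2.6) + (2.6)·(-1.6)) / 4 = -12.2/4 = -3.05
  S[X_2,X_2] = ((2.4)·(2.4) + (1.4)·(1.4) + (0.4)·(0.4) + (-2.6)·(-2.6) + (-1.6)·(-1.6)) / 4 = 17.2/4 = 4.3

S is symmetric (S[j,i] = S[i,j]). Assembling:

S = [[5.8, -3.05],
 [-3.05, 4.3]]


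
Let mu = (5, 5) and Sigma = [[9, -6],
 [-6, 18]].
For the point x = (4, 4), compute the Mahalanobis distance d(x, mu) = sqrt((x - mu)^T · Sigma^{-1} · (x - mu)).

Step 1 — centre the observation: (x - mu) = (-1, -1).

Step 2 — invert Sigma. det(Sigma) = 9·18 - (-6)² = 126.
  Sigma^{-1} = (1/det) · [[d, -b], [-b, a]] = [[0.1429, 0.0476],
 [0.0476, 0.0714]].

Step 3 — form the quadratic (x - mu)^T · Sigma^{-1} · (x - mu):
  Sigma^{-1} · (x - mu) = (-0.1905, -0.119).
  (x - mu)^T · [Sigma^{-1} · (x - mu)] = (-1)·(-0.1905) + (-1)·(-0.119) = 0.3095.

Step 4 — take square root: d = √(0.3095) ≈ 0.5563.

d(x, mu) = √(0.3095) ≈ 0.5563


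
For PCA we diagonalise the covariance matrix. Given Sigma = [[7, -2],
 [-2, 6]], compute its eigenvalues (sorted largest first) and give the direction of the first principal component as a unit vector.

Step 1 — characteristic polynomial of 2×2 Sigma:
  det(Sigma - λI) = λ² - trace · λ + det = 0.
  trace = 7 + 6 = 13, det = 7·6 - (-2)² = 38.
Step 2 — discriminant:
  Δ = trace² - 4·det = 169 - 152 = 17.
Step 3 — eigenvalues:
  λ = (trace ± √Δ)/2 = (13 ± 4.1231)/2,
  λ_1 = 8.5616,  λ_2 = 4.4384.

Step 4 — unit eigenvector for λ_1: solve (Sigma - λ_1 I)v = 0. First row:
  (7 - 8.5616)·v_x + (-2)·v_y = 0, i.e. (-1.5616)·v_x + (-2)·v_y = 0,
  so v ∝ (b, λ_1 - a) = (-2, 1.5616); multiply by -1 so the first entry is positive: u = (2, -1.5616).
  ||u|| = √((2)² + (-1.5616)²) = √(6.4384) ≈ 2.5374,
  v_1 = u/||u|| ≈ (0.7882, -0.6154) (||v_1|| = 1).

λ_1 = 8.5616,  λ_2 = 4.4384;  v_1 ≈ (0.7882, -0.6154)


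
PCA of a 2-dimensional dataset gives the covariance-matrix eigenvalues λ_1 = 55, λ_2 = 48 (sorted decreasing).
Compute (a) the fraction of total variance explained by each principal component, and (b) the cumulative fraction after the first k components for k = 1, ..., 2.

Step 1 — total variance = trace(Sigma) = Σ λ_i = 55 + 48 = 103.

Step 2 — fraction explained by component i = λ_i / Σ λ:
  PC1: 55/103 = 0.534
  PC2: 48/103 = 0.466

Step 3 — cumulative fraction after k components = (λ_1 + ... + λ_k) / Σ λ:
  k = 1: 55/103 = 0.534
  k = 2: (55 + 48)/103 = 103/103 = 1

Summary (fraction, with percent):

explained: PC1 0.534 (53.4%), PC2 0.466 (46.6%);  cumulative: 0.534, 1


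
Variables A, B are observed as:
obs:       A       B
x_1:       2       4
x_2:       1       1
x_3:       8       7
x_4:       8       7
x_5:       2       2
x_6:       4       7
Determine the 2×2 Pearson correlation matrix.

Step 1 — column means:
  mean(A) = (2 + 1 + 8 + 8 + 2 + 4) / 6 = 25/6 = 4.1667
  mean(B) = (4 + 1 + 7 + 7 + 2 + 7) / 6 = 28/6 = 4.6667

Step 2 — sample variances and covariances s[i,j] = (1/(n-1)) · Σ_k (x_{k,i} - mean_i) · (x_{k,j} - mean_j), with n-1 = 5:
  s[A,A] = ((-2.1667)·(-2.1667) + (-3.1667)·(-3.1667) + (3.8333)·(3.8333) + (3.8333)·(3.8333) + (-2.1667)·(-2.1667) + (-0.1667)·(-0.1667)) / 5 = 48.8333/5 = 9.7667
  s[A,B] = ((-2.1667)·(-0.6667) + (-3.1667)·(-3.6667) + (3.8333)·(2.3333) + (3.8333)·(2.3333) + (-2.1667)·(-2.6667) + (-0.1667)·(2.3333)) / 5 = 36.3333/5 = 7.2667
  s[B,B] = ((-0.6667)·(-0.6667) + (-3.6667)·(-3.6667) + (2.3333)·(2.3333) + (2.3333)·(2.3333) + (-2.6667)·(-2.6667) + (2.3333)·(2.3333)) / 5 = 37.3333/5 = 7.4667
  Sample standard deviations s_i = √(s[i,i]):
  s(A) = √(9.7667) = 3.1252
  s(B) = √(7.4667) = 2.7325

Step 3 — r_{ij} = s_{ij} / (s_i · s_j):
  r[A,A] = 1 (diagonal).
  r[A,B] = 7.2667 / (3.1252 · 2.7325) = 7.2667 / 8.5396 = 0.8509
  r[B,B] = 1 (diagonal).

R is symmetric with unit diagonal. Assembling:

R = [[1, 0.8509],
 [0.8509, 1]]


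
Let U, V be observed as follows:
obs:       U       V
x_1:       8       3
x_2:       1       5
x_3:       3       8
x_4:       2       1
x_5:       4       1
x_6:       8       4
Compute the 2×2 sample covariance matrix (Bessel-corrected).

Step 1 — column means:
  mean(U) = (8 + 1 + 3 + 2 + 4 + 8) / 6 = 26/6 = 4.3333
  mean(V) = (3 + 5 + 8 + 1 + 1 + 4) / 6 = 22/6 = 3.6667

Step 2 — sample covariance S[i,j] = (1/(n-1)) · Σ_k (x_{k,i} - mean_i) · (x_{k,j} - mean_j), with n-1 = 5.
  S[U,U] = ((3.6667)·(3.6667) + (-3.3333)·(-3.3333) + (-1.3333)·(-1.3333) + (-2.3333)·(-2.3333) + (-0.3333)·(-0.3333) + (3.6667)·(3.6667)) / 5 = 45.3333/5 = 9.0667
  S[U,V] = ((3.6667)·(-0.6667) + (-3.3333)·(1.3333) + (-1.3333)·(4.3333) + (-2.3333)·(-2.6667) + (-0.3333)·(-2.6667) + (3.6667)·(0.3333)) / 5 = -4.3333/5 = -0.8667
  S[V,V] = ((-0.6667)·(-0.6667) + (1.3333)·(1.3333) + (4.3333)·(4.3333) + (-2.6667)·(-2.6667) + (-2.6667)·(-2.6667) + (0.3333)·(0.3333)) / 5 = 35.3333/5 = 7.0667

S is symmetric (S[j,i] = S[i,j]). Assembling:

S = [[9.0667, -0.8667],
 [-0.8667, 7.0667]]


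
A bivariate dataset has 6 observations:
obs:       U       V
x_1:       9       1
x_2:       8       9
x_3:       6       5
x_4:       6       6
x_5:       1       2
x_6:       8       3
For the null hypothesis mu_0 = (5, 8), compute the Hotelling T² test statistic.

Step 1 — sample mean vector:
  mean(U) = (9 + 8 + 6 + 6 + 1 + 8) / 6 = 38/6 = 6.3333
  mean(V) = (1 + 9 + 5 + 6 + 2 + 3) / 6 = 26/6 = 4.3333
  x̄ = (6.3333, 4.3333),  deviation x̄ - mu_0 = (6.3333, 4.3333) - (5, 8) = (1.3333, -3.6667).

Step 2 — sample covariance matrix, S[i,j] = (1/(n-1)) · Σ_k (x_{k,i} - mean_i) · (x_{k,j} - mean_j), divisor n-1 = 5:
  S[U,U] = ((2.6667)·(2.6667) + (1.6667)·(1.6667) + (-0.3333)·(-0.3333) + (-0.3333)·(-0.3333) + (-5.3333)·(-5.3333) + (1.6667)·(1.6667)) / 5 = 41.3333/5 = 8.2667
  S[U,V] = ((2.6667)·(-3.3333) + (1.6667)·(4.6667) + (-0.3333)·(0.6667) + (-0.3333)·(1.6667) + (-5.3333)·(-2.3333) + (1.6667)·(-1.3333)) / 5 = 8.3333/5 = 1.6667
  S[V,V] = ((-3.3333)·(-3.3333) + (4.6667)·(4.6667) + (0.6667)·(0.6667) + (1.6667)·(1.6667) + (-2.3333)·(-2.3333) + (-1.3333)·(-1.3333)) / 5 = 43.3333/5 = 8.6667
  S = [[8.2667, 1.6667],
 [1.6667, 8.6667]].

Step 3 — invert S. det(S) = 8.2667·8.6667 - (1.6667)² = 68.8667.
  S^{-1} = (1/det) · [[d, -b], [-b, a]] = [[0.1258, -0.0242],
 [-0.0242, 0.12]].

Step 4 — quadratic form (x̄ - mu_0)^T · S^{-1} · (x̄ - mu_0):
  S^{-1} · (x̄ - mu_0) = (0.2565, -0.4724),
  (x̄ - mu_0)^T · [...] = (1.3333)·(0.2565) + (-3.6667)·(-0.4724) = 2.0742.

Step 5 — scale by n: T² = 6 · 2.0742 = 12.4453.

T² ≈ 12.4453
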